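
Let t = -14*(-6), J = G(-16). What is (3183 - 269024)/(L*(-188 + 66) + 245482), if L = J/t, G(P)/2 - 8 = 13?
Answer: -265841/245421 ≈ -1.0832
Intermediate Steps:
G(P) = 42 (G(P) = 16 + 2*13 = 16 + 26 = 42)
J = 42
t = 84
L = 1/2 (L = 42/84 = 42*(1/84) = 1/2 ≈ 0.50000)
(3183 - 269024)/(L*(-188 + 66) + 245482) = (3183 - 269024)/((-188 + 66)/2 + 245482) = -265841/((1/2)*(-122) + 245482) = -265841/(-61 + 245482) = -265841/245421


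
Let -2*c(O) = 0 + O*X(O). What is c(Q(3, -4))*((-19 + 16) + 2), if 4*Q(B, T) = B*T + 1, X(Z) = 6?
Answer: -33/4 ≈ -8.2500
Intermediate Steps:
Q(B, T) = ¼ + B*T/4 (Q(B, T) = (B*T + 1)/4 = (1 + B*T)/4 = ¼ + B*T/4)
c(O) = -3*O (c(O) = -(0 + O*6)/2 = -(0 + 6*O)/2 = -3*O)
c(Q(3, -4))*((-19 + 16) + 2) = (-3*(¼ + (¼)*3*(-4)))*((-19 + 16) + 2) = (-3*(¼ - 3))*(-3 + 2) = -3*(-11/4)*(-1) = (33/4)*(-1) = -33/4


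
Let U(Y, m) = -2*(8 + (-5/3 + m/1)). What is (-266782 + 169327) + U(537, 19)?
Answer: -292517/3 ≈ -97506.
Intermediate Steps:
U(Y, m) = -38/3 - 2*m (U(Y, m) = -2*(8 + (-5*⅓ + m*1)) = -2*(8 + (-5/3 + m)) = -2*(19/3 + m) = -38/3 - 2*m)
(-266782 + 169327) + U(537, 19) = (-266782 + 169327) + (-38/3 - 2*19) = -97455 + (-38/3 - 38) = -97455 - 152/3 = -292517/3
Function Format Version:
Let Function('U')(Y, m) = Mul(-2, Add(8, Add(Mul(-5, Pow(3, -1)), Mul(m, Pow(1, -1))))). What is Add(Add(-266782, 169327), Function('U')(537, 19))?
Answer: Rational(-292517, 3) ≈ -97506.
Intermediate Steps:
Function('U')(Y, m) = Add(Rational(-38, 3), Mul(-2, m)) (Function('U')(Y, m) = Mul(-2, Add(8, Add(Mul(-5, Rational(1, 3)), Mul(m, 1)))) = Mul(-2, Add(8, Add(Rational(-5, 3), m))) = Mul(-2, Add(Rational(19, 3), m)) = Add(Rational(-38, 3), Mul(-2, m)))
Add(Add(-266782, 169327), Function('U')(537, 19)) = Add(Add(-266782, 169327), Add(Rational(-38, 3), Mul(-2, 19))) = Add(-97455, Add(Rational(-38, 3), -38)) = Add(-97455, Rational(-152, 3)) = Rational(-292517, 3)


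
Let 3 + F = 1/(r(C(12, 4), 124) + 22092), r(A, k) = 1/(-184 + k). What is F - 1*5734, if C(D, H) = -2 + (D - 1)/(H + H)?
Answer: -7604502443/1325519 ≈ -5737.0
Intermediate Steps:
C(D, H) = -2 + (-1 + D)/(2*H) (C(D, H) = -2 + (-1 + D)/((2*H)) = -2 + (-1 + D)*(1/(2*H)) = -2 + (-1 + D)/(2*H))
F = -3976497/1325519 (F = -3 + 1/(1/(-184 + 124) + 22092) = -3 + 1/(1/(-60) + 22092) = -3 + 1/(-1/60 + 22092) = -3 + 1/(1325519/60) = -3 + 60/1325519 = -3976497/1325519 ≈ -3.0000)
F - 1*5734 = -3976497/1325519 - 1*5734 = -3976497/1325519 - 5734 = -7604502443/1325519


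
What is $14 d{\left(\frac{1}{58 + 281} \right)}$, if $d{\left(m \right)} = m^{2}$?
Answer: $\frac{14}{114921} \approx 0.00012182$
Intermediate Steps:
$14 d{\left(\frac{1}{58 + 281} \right)} = 14 \left(\frac{1}{58 + 281}\right)^{2} = 14 \left(\frac{1}{339}\right)^{2} = \frac{14}{114921}$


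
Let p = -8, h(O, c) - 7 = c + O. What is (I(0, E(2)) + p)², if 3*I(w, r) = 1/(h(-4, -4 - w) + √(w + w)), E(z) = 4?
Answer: 625/9 ≈ 69.444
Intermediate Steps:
h(O, c) = 7 + O + c (h(O, c) = 7 + (c + O) = 7 + (O + c) = 7 + O + c)
I(w, r) = 1/(3*(-1 - w + √2*√w)) (I(w, r) = 1/(3*((7 - 4 + (-4 - w)) + √(w + w))) = 1/(3*((-1 - w) + √(2*w))) = 1/(3*((-1 - w) + √2*√w)) = 1/(3*(-1 - w + √2*√w)))
(I(0, E(2)) + p)² = (-1/(3 + 3*0 - 3*√2*√0) - 8)² = (-1/(3 + 0 - 3*√2*0) - 8)² = (-1/(3 + 0 + 0) - 8)² = (-1/3 - 8)² = (-1*⅓ - 8)² = (-⅓ - 8)² = (-25/3)² = 625/9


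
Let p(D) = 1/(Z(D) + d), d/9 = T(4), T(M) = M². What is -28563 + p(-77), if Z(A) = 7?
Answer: -4313012/151 ≈ -28563.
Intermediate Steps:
d = 144 (d = 9*4² = 9*16 = 144)
p(D) = 1/151 (p(D) = 1/(7 + 144) = 1/151)
-28563 + p(-77) = -28563 + 1/151 = -4313012/151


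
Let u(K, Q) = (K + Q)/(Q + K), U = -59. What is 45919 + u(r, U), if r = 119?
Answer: 45920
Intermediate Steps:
u(K, Q) = 1 (u(K, Q) = (K + Q)/(K + Q) = 1)
45919 + u(r, U) = 45919 + 1 = 45920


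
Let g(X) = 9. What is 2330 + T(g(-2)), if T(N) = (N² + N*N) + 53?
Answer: 2545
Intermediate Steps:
T(N) = 53 + 2*N² (T(N) = (N² + N²) + 53 = 2*N² + 53 = 53 + 2*N²)
2330 + T(g(-2)) = 2330 + (53 + 2*9²) = 2330 + (53 + 2*81) = 2330 + (53 + 162) = 2330 + 215 = 2545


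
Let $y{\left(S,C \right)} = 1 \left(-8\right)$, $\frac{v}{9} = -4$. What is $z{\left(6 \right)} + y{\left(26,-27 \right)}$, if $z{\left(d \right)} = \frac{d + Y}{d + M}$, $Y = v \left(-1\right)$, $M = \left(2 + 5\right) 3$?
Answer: $- \frac{58}{9} \approx -6.4444$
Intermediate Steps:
$v = -36$ ($v = 9 \left(-4\right) = -36$)
$M = 21$ ($M = 7 \cdot 3 = 21$)
$Y = 36$ ($Y = \left(-36\right) \left(-1\right) = 36$)
$y{\left(S,C \right)} = -8$
$z{\left(d \right)} = \frac{36 + d}{21 + d}$ ($z{\left(d \right)} = \frac{d + 36}{d + 21} = \frac{36 + d}{21 + d}$)
$z{\left(6 \right)} + y{\left(26,-27 \right)} = \frac{36 + 6}{21 + 6} - 8 = \frac{1}{27} \cdot 42 - 8 = \frac{14}{9} - 8 = - \frac{58}{9}$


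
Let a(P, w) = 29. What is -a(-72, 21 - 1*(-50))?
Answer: -29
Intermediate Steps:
-a(-72, 21 - 1*(-50)) = -1*29 = -29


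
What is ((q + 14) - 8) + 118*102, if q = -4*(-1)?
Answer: 12046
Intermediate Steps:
q = 4
((q + 14) - 8) + 118*102 = ((4 + 14) - 8) + 118*102 = (18 - 8) + 12036 = 10 + 12036 = 12046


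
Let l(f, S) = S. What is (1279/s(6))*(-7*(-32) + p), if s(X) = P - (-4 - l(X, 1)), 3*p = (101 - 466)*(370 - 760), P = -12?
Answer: -60975046/7 ≈ -8.7107e+6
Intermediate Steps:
p = 47450 (p = ((101 - 466)*(370 - 760))/3 = (-365*(-390))/3 = (⅓)*142350 = 47450)
s(X) = -7 (s(X) = -12 - (-4 - 1*1) = -12 - (-4 - 1) = -12 - 1*(-5) = -12 + 5 = -7)
(1279/s(6))*(-7*(-32) + p) = (1279/(-7))*(-7*(-32) + 47450) = (1279*(-⅐))*(224 + 47450) = -1279/7*47674 = -60975046/7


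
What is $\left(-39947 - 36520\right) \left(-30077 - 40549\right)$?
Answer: $5400558342$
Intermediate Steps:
$\left(-39947 - 36520\right) \left(-30077 - 40549\right) = \left(-76467\right) \left(-70626\right) = 5400558342$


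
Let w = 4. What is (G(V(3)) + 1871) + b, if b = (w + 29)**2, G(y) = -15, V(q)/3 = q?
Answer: 2945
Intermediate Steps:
V(q) = 3*q
b = 1089 (b = (4 + 29)**2 = 33**2 = 1089)
(G(V(3)) + 1871) + b = (-15 + 1871) + 1089 = 1856 + 1089 = 2945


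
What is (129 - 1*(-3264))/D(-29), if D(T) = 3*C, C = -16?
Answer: -1131/16 ≈ -70.688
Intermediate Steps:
D(T) = -48 (D(T) = 3*(-16) = -48)
(129 - 1*(-3264))/D(-29) = (129 - 1*(-3264))/(-48) = (129 + 3264)*(-1/48) = 3393*(-1/48) = -1131/16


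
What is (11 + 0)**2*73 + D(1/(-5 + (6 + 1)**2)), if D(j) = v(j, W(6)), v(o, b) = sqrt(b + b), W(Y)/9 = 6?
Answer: 8833 + 6*sqrt(3) ≈ 8843.4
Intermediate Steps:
W(Y) = 54 (W(Y) = 9*6 = 54)
v(o, b) = sqrt(2)*sqrt(b) (v(o, b) = sqrt(2*b) = sqrt(2)*sqrt(b))
D(j) = 6*sqrt(3) (D(j) = sqrt(2)*sqrt(54) = sqrt(2)*(3*sqrt(6)) = 6*sqrt(3))
(11 + 0)**2*73 + D(1/(-5 + (6 + 1)**2)) = (11 + 0)**2*73 + 6*sqrt(3) = 11**2*73 + 6*sqrt(3) = 121*73 + 6*sqrt(3) = 8833 + 6*sqrt(3)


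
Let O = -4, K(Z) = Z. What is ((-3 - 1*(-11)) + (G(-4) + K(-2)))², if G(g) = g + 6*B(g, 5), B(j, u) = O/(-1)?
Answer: 676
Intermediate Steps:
B(j, u) = 4 (B(j, u) = -4/(-1) = -4*(-1) = 4)
G(g) = 24 + g (G(g) = g + 6*4 = g + 24 = 24 + g)
((-3 - 1*(-11)) + (G(-4) + K(-2)))² = ((-3 - 1*(-11)) + ((24 - 4) - 2))² = ((-3 + 11) + (20 - 2))² = (8 + 18)² = 26² = 676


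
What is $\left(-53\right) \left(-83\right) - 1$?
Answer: $4398$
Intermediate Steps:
$\left(-53\right) \left(-83\right) - 1 = 4399 - 1 = 4398$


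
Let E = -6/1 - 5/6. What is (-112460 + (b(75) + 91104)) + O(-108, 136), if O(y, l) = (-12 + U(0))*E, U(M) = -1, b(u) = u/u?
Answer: -127597/6 ≈ -21266.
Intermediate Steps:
b(u) = 1
E = -41/6 (E = -6*1 - 5*⅙ = -6 - ⅚ = -41/6 ≈ -6.8333)
O(y, l) = 533/6 (O(y, l) = (-12 - 1)*(-41/6) = -13*(-41/6) = 533/6)
(-112460 + (b(75) + 91104)) + O(-108, 136) = (-112460 + (1 + 91104)) + 533/6 = (-112460 + 91105) + 533/6 = -21355 + 533/6 = -127597/6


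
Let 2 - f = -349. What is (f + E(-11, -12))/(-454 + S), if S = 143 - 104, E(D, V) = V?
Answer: -339/415 ≈ -0.81687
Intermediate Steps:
f = 351 (f = 2 - 1*(-349) = 2 + 349 = 351)
S = 39
(f + E(-11, -12))/(-454 + S) = (351 - 12)/(-454 + 39) = 339/(-415) = 339*(-1/415) = -339/415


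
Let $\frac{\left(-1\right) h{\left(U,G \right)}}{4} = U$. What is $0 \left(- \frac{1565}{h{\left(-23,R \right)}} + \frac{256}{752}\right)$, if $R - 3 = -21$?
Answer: $0$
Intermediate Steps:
$R = -18$ ($R = 3 - 21 = -18$)
$h{\left(U,G \right)} = - 4 U$
$0 \left(- \frac{1565}{h{\left(-23,R \right)}} + \frac{256}{752}\right) = 0 \left(- \frac{1565}{\left(-4\right) \left(-23\right)} + \frac{256}{752}\right) = 0 \left(- \frac{1565}{92} + 256 \cdot \frac{1}{752}\right) = 0 \left(\left(-1565\right) \frac{1}{92} + \frac{16}{47}\right) = 0 \left(- \frac{1565}{92} + \frac{16}{47}\right) = 0 \left(- \frac{72083}{4324}\right) = 0$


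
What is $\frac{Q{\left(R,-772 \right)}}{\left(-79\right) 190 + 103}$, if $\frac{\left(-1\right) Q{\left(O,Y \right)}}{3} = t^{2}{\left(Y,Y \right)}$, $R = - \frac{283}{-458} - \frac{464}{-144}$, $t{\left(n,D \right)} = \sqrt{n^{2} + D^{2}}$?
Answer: $\frac{1191968}{4969} \approx 239.88$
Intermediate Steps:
$t{\left(n,D \right)} = \sqrt{D^{2} + n^{2}}$
$R = \frac{15829}{4122}$ ($R = \left(-283\right) \left(- \frac{1}{458}\right) - - \frac{29}{9} = \frac{283}{458} + \frac{29}{9} = \frac{15829}{4122} \approx 3.8401$)
$Q{\left(O,Y \right)} = - 6 Y^{2}$ ($Q{\left(O,Y \right)} = - 3 \left(\sqrt{Y^{2} + Y^{2}}\right)^{2} = - 3 \left(\sqrt{2 Y^{2}}\right)^{2} = - 3 \left(\sqrt{2} \sqrt{Y^{2}}\right)^{2} = - 3 \cdot 2 Y^{2} = - 6 Y^{2}$)
$\frac{Q{\left(R,-772 \right)}}{\left(-79\right) 190 + 103} = \frac{\left(-6\right) \left(-772\right)^{2}}{\left(-79\right) 190 + 103} = \frac{\left(-6\right) 595984}{-15010 + 103} = - \frac{3575904}{-14907} = \left(-3575904\right) \left(- \frac{1}{14907}\right) = \frac{1191968}{4969}$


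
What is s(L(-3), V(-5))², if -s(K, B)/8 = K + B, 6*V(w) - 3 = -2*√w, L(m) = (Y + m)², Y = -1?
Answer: 156496/9 - 704*I*√5 ≈ 17388.0 - 1574.2*I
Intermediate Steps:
L(m) = (-1 + m)²
V(w) = ½ - √w/3 (V(w) = ½ + (-2*√w)/6 = ½ - √w/3)
s(K, B) = -8*B - 8*K (s(K, B) = -8*(K + B) = -8*(B + K) = -8*B - 8*K)
s(L(-3), V(-5))² = (-8*(½ - I*√5/3) - 8*(-1 - 3)²)² = (-8*(½ - I*√5/3) - 8*(-4)²)² = (-8*(½ - I*√5/3) - 8*16)² = ((-4 + 8*I*√5/3) - 128)² = (-132 + 8*I*√5/3)²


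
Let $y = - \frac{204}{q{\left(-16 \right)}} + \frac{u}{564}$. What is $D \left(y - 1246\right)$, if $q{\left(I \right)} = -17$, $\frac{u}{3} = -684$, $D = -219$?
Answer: $\frac{12739011}{47} \approx 2.7104 \cdot 10^{5}$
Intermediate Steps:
$u = -2052$ ($u = 3 \left(-684\right) = -2052$)
$y = \frac{393}{47}$ ($y = - \frac{204}{-17} - \frac{2052}{564} = \left(-204\right) \left(- \frac{1}{17}\right) - \frac{171}{47} = 12 - \frac{171}{47} = \frac{393}{47} \approx 8.3617$)
$D \left(y - 1246\right) = - 219 \left(\frac{393}{47} - 1246\right) = \left(-219\right) \left(- \frac{58169}{47}\right) = \frac{12739011}{47}$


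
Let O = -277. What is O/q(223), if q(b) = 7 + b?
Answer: -277/230 ≈ -1.2043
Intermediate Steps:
O/q(223) = -277/(7 + 223) = -277/230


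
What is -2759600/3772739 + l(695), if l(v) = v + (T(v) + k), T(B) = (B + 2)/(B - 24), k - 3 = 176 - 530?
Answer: 871616614419/2531507869 ≈ 344.31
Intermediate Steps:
k = -351 (k = 3 + (176 - 530) = 3 - 354 = -351)
T(B) = (2 + B)/(-24 + B)
l(v) = -351 + v + (2 + v)/(-24 + v) (l(v) = v + ((2 + v)/(-24 + v) - 351) = v + (-351 + (2 + v)/(-24 + v)) = -351 + v + (2 + v)/(-24 + v))
-2759600/3772739 + l(695) = -2759600/3772739 + (8426 + 695² - 374*695)/(-24 + 695) = -2759600*1/3772739 + (8426 + 483025 - 259930)/671 = -2759600/3772739 + (1/671)*231521 = -2759600/3772739 + 231521/671 = 871616614419/2531507869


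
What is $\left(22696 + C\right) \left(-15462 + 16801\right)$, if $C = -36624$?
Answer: $-18649592$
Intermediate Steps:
$\left(22696 + C\right) \left(-15462 + 16801\right) = \left(22696 - 36624\right) \left(-15462 + 16801\right) = \left(-13928\right) 1339 = -18649592$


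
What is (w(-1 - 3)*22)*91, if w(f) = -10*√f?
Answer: -40040*I ≈ -40040.0*I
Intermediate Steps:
(w(-1 - 3)*22)*91 = (-10*√(-1 - 3)*22)*91 = (-20*I*22)*91 = -440*I*91 = -40040*I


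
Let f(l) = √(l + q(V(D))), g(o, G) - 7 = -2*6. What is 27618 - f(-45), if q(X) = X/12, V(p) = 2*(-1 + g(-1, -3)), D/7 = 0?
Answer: 27618 - I*√46 ≈ 27618.0 - 6.7823*I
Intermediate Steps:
g(o, G) = -5 (g(o, G) = 7 - 2*6 = 7 - 12 = -5)
D = 0 (D = 7*0 = 0)
V(p) = -12 (V(p) = 2*(-1 - 5) = 2*(-6) = -12)
q(X) = X/12 (q(X) = X*(1/12) = X/12)
f(l) = √(-1 + l) (f(l) = √(l + (1/12)*(-12)) = √(l - 1) = √(-1 + l))
27618 - f(-45) = 27618 - √(-1 - 45) = 27618 - √(-46) = 27618 - I*√46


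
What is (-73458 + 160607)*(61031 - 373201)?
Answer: -27205303330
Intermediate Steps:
(-73458 + 160607)*(61031 - 373201) = 87149*(-312170) = -27205303330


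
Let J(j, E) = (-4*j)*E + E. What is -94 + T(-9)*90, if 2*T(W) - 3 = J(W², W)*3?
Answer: 392486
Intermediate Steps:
J(j, E) = E - 4*E*j (J(j, E) = -4*E*j + E = E - 4*E*j)
T(W) = 3/2 + 3*W*(1 - 4*W²)/2 (T(W) = 3/2 + ((W*(1 - 4*W²))*3)/2 = 3/2 + (3*W*(1 - 4*W²))/2 = 3/2 + 3*W*(1 - 4*W²)/2)
-94 + T(-9)*90 = -94 + (3/2 - 6*(-9)³ + (3/2)*(-9))*90 = -94 + (3/2 - 6*(-729) - 27/2)*90 = -94 + (3/2 + 4374 - 27/2)*90 = -94 + 4362*90 = -94 + 392580 = 392486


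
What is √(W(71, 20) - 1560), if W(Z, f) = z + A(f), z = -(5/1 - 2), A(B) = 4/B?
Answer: I*√39070/5 ≈ 39.532*I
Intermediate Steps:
z = -3 (z = -(5*1 - 2) = -(5 - 2) = -1*3 = -3)
W(Z, f) = -3 + 4/f
√(W(71, 20) - 1560) = √((-3 + 4/20) - 1560) = √((-3 + 4*(1/20)) - 1560) = √((-3 + ⅕) - 1560) = √(-14/5 - 1560) = √(-7814/5) = I*√39070/5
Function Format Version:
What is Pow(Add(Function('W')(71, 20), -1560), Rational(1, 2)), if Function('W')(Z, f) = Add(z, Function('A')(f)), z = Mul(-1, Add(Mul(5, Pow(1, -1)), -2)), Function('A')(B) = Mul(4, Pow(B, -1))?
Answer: Mul(Rational(1, 5), I, Pow(39070, Rational(1, 2))) ≈ Mul(39.532, I)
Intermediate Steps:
z = -3 (z = Mul(-1, Add(Mul(5, 1), -2)) = Mul(-1, Add(5, -2)) = Mul(-1, 3) = -3)
Function('W')(Z, f) = Add(-3, Mul(4, Pow(f, -1)))
Pow(Add(Function('W')(71, 20), -1560), Rational(1, 2)) = Pow(Add(Add(-3, Mul(4, Pow(20, -1))), -1560), Rational(1, 2)) = Pow(Add(Add(-3, Mul(4, Rational(1, 20))), -1560), Rational(1, 2)) = Pow(Add(Add(-3, Rational(1, 5)), -1560), Rational(1, 2)) = Pow(Add(Rational(-14, 5), -1560), Rational(1, 2)) = Pow(Rational(-7814, 5), Rational(1, 2)) = Mul(Rational(1, 5), I, Pow(39070, Rational(1, 2)))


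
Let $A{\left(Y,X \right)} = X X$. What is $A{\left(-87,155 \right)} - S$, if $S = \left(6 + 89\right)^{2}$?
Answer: $15000$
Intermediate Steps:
$A{\left(Y,X \right)} = X^{2}$
$S = 9025$ ($S = 95^{2} = 9025$)
$A{\left(-87,155 \right)} - S = 155^{2} - 9025 = 24025 - 9025 = 15000$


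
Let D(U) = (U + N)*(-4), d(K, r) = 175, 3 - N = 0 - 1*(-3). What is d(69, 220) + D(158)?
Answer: -457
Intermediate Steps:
N = 0 (N = 3 - (0 - 1*(-3)) = 3 - (0 + 3) = 3 - 1*3 = 3 - 3 = 0)
D(U) = -4*U (D(U) = (U + 0)*(-4) = U*(-4) = -4*U)
d(69, 220) + D(158) = 175 - 4*158 = 175 - 632 = -457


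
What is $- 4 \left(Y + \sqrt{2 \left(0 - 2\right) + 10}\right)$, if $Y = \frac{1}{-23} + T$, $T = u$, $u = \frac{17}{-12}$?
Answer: $\frac{403}{69} - 4 \sqrt{6} \approx -3.9574$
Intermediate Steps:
$u = - \frac{17}{12}$ ($u = 17 \left(- \frac{1}{12}\right) = - \frac{17}{12} \approx -1.4167$)
$T = - \frac{17}{12} \approx -1.4167$
$Y = - \frac{403}{276}$ ($Y = \frac{1}{-23} - \frac{17}{12} = - \frac{1}{23} - \frac{17}{12} = - \frac{403}{276} \approx -1.4601$)
$- 4 \left(Y + \sqrt{2 \left(0 - 2\right) + 10}\right) = - 4 \left(- \frac{403}{276} + \sqrt{2 \left(0 - 2\right) + 10}\right) = - 4 \left(- \frac{403}{276} + \sqrt{2 \left(-2\right) + 10}\right) = - 4 \left(- \frac{403}{276} + \sqrt{-4 + 10}\right) = - 4 \left(- \frac{403}{276} + \sqrt{6}\right) = \frac{403}{69} - 4 \sqrt{6}$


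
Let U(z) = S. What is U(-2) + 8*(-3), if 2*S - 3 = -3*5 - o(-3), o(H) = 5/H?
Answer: -175/6 ≈ -29.167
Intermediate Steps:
S = -31/6 (S = 3/2 + (-3*5 - 5/(-3))/2 = 3/2 + (-15 - 5*(-1)/3)/2 = 3/2 + (-15 - 1*(-5/3))/2 = 3/2 + (-15 + 5/3)/2 = 3/2 + (½)*(-40/3) = 3/2 - 20/3 = -31/6 ≈ -5.1667)
U(z) = -31/6
U(-2) + 8*(-3) = -31/6 + 8*(-3) = -31/6 - 24 = -175/6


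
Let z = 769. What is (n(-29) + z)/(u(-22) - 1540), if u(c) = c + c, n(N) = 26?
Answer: -265/528 ≈ -0.50189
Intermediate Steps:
u(c) = 2*c
(n(-29) + z)/(u(-22) - 1540) = (26 + 769)/(2*(-22) - 1540) = 795/(-44 - 1540) = 795/(-1584) = 795*(-1/1584) = -265/528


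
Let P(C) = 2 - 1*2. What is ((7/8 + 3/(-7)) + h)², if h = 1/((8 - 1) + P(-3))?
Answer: 1089/3136 ≈ 0.34726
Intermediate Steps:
P(C) = 0 (P(C) = 2 - 2 = 0)
h = ⅐ (h = 1/((8 - 1) + 0) = 1/(7 + 0) = 1/7 = ⅐ ≈ 0.14286)
((7/8 + 3/(-7)) + h)² = ((7/8 + 3/(-7)) + ⅐)² = ((7*(⅛) + 3*(-⅐)) + ⅐)² = ((7/8 - 3/7) + ⅐)² = (25/56 + ⅐)² = (33/56)² = 1089/3136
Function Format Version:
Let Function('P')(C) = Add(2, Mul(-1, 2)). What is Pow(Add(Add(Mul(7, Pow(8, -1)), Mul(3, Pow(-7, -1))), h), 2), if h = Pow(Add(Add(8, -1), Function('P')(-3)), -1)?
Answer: Rational(1089, 3136) ≈ 0.34726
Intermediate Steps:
Function('P')(C) = 0 (Function('P')(C) = Add(2, -2) = 0)
h = Rational(1, 7) (h = Pow(Add(Add(8, -1), 0), -1) = Pow(Add(7, 0), -1) = Pow(7, -1) = Rational(1, 7) ≈ 0.14286)
Pow(Add(Add(Mul(7, Pow(8, -1)), Mul(3, Pow(-7, -1))), h), 2) = Pow(Add(Add(Mul(7, Pow(8, -1)), Mul(3, Pow(-7, -1))), Rational(1, 7)), 2) = Pow(Add(Add(Mul(7, Rational(1, 8)), Mul(3, Rational(-1, 7))), Rational(1, 7)), 2) = Pow(Add(Add(Rational(7, 8), Rational(-3, 7)), Rational(1, 7)), 2) = Pow(Add(Rational(25, 56), Rational(1, 7)), 2) = Pow(Rational(33, 56), 2) = Rational(1089, 3136)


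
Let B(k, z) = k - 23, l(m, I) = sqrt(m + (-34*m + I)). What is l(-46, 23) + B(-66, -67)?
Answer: -89 + sqrt(1541) ≈ -49.744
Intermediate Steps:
l(m, I) = sqrt(I - 33*m) (l(m, I) = sqrt(m + (I - 34*m)) = sqrt(I - 33*m))
B(k, z) = -23 + k
l(-46, 23) + B(-66, -67) = sqrt(23 - 33*(-46)) + (-23 - 66) = sqrt(23 + 1518) - 89 = sqrt(1541) - 89 = -89 + sqrt(1541)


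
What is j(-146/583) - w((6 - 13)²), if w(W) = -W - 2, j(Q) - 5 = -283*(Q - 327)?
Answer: 54025369/583 ≈ 92668.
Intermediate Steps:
j(Q) = 92546 - 283*Q (j(Q) = 5 - 283*(Q - 327) = 5 - 283*(-327 + Q) = 5 + (92541 - 283*Q) = 92546 - 283*Q)
w(W) = -2 - W
j(-146/583) - w((6 - 13)²) = (92546 - (-41318)/583) - (-2 - (6 - 13)²) = (92546 - (-41318)/583) - (-2 - 1*(-7)²) = (92546 - 283*(-146/583)) - (-2 - 1*49) = (92546 + 41318/583) - (-2 - 49) = 53995636/583 - 1*(-51) = 53995636/583 + 51 = 54025369/583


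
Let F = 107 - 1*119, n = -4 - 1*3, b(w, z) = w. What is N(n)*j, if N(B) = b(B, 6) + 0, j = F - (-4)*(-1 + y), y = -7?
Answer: 308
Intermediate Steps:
n = -7 (n = -4 - 3 = -7)
F = -12 (F = 107 - 119 = -12)
j = -44 (j = -12 - (-4)*(-1 - 7) = -12 - (-4)*(-8) = -12 - 1*32 = -12 - 32 = -44)
N(B) = B (N(B) = B + 0 = B)
N(n)*j = -7*(-44) = 308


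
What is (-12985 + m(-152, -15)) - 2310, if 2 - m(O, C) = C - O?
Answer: -15430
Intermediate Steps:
m(O, C) = 2 + O - C (m(O, C) = 2 - (C - O) = 2 + (O - C) = 2 + O - C)
(-12985 + m(-152, -15)) - 2310 = (-12985 + (2 - 152 - 1*(-15))) - 2310 = (-12985 + (2 - 152 + 15)) - 2310 = (-12985 - 135) - 2310 = -13120 - 2310 = -15430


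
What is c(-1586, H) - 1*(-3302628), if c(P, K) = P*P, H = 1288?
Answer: 5818024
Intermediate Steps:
c(P, K) = P²
c(-1586, H) - 1*(-3302628) = (-1586)² - 1*(-3302628) = 2515396 + 3302628 = 5818024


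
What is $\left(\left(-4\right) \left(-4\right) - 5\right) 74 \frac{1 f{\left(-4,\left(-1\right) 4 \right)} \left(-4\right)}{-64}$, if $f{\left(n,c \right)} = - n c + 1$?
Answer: $- \frac{6105}{8} \approx -763.13$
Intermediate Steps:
$f{\left(n,c \right)} = 1 - c n$ ($f{\left(n,c \right)} = - c n + 1 = 1 - c n$)
$\left(\left(-4\right) \left(-4\right) - 5\right) 74 \frac{1 f{\left(-4,\left(-1\right) 4 \right)} \left(-4\right)}{-64} = \left(\left(-4\right) \left(-4\right) - 5\right) 74 \frac{1 \left(1 - \left(-1\right) 4 \left(-4\right)\right) \left(-4\right)}{-64} = \left(16 - 5\right) 74 \cdot 1 \left(1 - \left(-4\right) \left(-4\right)\right) \left(-4\right) \left(- \frac{1}{64}\right) = 11 \cdot 74 \cdot 1 \left(1 - 16\right) \left(-4\right) \left(- \frac{1}{64}\right) = 814 \cdot 1 \left(-15\right) \left(-4\right) \left(- \frac{1}{64}\right) = 814 \left(-15\right) \left(-4\right) \left(- \frac{1}{64}\right) = 814 \cdot 60 \left(- \frac{1}{64}\right) = 814 \left(- \frac{15}{16}\right) = - \frac{6105}{8}$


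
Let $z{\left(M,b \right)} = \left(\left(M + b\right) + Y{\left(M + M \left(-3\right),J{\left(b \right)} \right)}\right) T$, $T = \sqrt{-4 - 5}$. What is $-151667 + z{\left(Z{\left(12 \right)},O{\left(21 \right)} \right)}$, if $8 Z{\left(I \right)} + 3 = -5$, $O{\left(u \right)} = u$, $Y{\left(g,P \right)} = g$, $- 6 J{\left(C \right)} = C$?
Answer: $-151667 + 66 i \approx -1.5167 \cdot 10^{5} + 66.0 i$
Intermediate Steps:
$J{\left(C \right)} = - \frac{C}{6}$
$T = 3 i$ ($T = \sqrt{-9} = 3 i \approx 3.0 i$)
$Z{\left(I \right)} = -1$ ($Z{\left(I \right)} = - \frac{3}{8} + \frac{1}{8} \left(-5\right) = - \frac{3}{8} - \frac{5}{8} = -1$)
$z{\left(M,b \right)} = 3 i \left(b - M\right)$ ($z{\left(M,b \right)} = \left(\left(M + b\right) + \left(M + M \left(-3\right)\right)\right) 3 i = \left(\left(M + b\right) + \left(M - 3 M\right)\right) 3 i = \left(\left(M + b\right) - 2 M\right) 3 i = \left(b - M\right) 3 i = 3 i \left(b - M\right)$)
$-151667 + z{\left(Z{\left(12 \right)},O{\left(21 \right)} \right)} = -151667 + 3 i \left(21 - -1\right) = -151667 + 3 i \left(21 + 1\right) = -151667 + 3 i 22 = -151667 + 66 i$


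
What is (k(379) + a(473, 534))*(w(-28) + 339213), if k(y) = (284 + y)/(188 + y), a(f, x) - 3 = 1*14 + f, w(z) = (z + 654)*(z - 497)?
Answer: 46693993/9 ≈ 5.1882e+6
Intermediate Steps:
w(z) = (-497 + z)*(654 + z) (w(z) = (654 + z)*(-497 + z) = (-497 + z)*(654 + z))
a(f, x) = 17 + f (a(f, x) = 3 + (1*14 + f) = 3 + (14 + f) = 17 + f)
k(y) = (284 + y)/(188 + y)
(k(379) + a(473, 534))*(w(-28) + 339213) = ((284 + 379)/(188 + 379) + (17 + 473))*((-325038 + (-28)² + 157*(-28)) + 339213) = (663/567 + 490)*((-325038 + 784 - 4396) + 339213) = ((1/567)*663 + 490)*(-328650 + 339213) = (221/189 + 490)*10563 = (92831/189)*10563 = 46693993/9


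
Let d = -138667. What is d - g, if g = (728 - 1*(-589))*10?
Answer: -151837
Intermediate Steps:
g = 13170 (g = (728 + 589)*10 = 1317*10 = 13170)
d - g = -138667 - 1*13170 = -138667 - 13170 = -151837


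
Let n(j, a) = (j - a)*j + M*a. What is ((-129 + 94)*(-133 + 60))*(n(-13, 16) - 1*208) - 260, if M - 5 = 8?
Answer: 962975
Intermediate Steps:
M = 13 (M = 5 + 8 = 13)
n(j, a) = 13*a + j*(j - a) (n(j, a) = (j - a)*j + 13*a = j*(j - a) + 13*a = 13*a + j*(j - a))
((-129 + 94)*(-133 + 60))*(n(-13, 16) - 1*208) - 260 = ((-129 + 94)*(-133 + 60))*(((-13)² + 13*16 - 1*16*(-13)) - 1*208) - 260 = (-35*(-73))*((169 + 208 + 208) - 208) - 260 = 2555*(585 - 208) - 260 = 2555*377 - 260 = 963235 - 260 = 962975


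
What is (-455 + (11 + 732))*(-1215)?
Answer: -349920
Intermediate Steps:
(-455 + (11 + 732))*(-1215) = (-455 + 743)*(-1215) = 288*(-1215) = -349920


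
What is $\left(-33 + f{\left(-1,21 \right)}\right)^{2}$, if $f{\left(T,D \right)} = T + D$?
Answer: $169$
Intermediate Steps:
$f{\left(T,D \right)} = D + T$
$\left(-33 + f{\left(-1,21 \right)}\right)^{2} = \left(-33 + \left(21 - 1\right)\right)^{2} = \left(-33 + 20\right)^{2} = \left(-13\right)^{2} = 169$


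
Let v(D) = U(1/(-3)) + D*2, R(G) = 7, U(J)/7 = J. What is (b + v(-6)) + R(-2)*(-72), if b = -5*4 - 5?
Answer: -1630/3 ≈ -543.33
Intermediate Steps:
U(J) = 7*J
b = -25 (b = -20 - 5 = -25)
v(D) = -7/3 + 2*D (v(D) = 7/(-3) + D*2 = 7*(-⅓) + 2*D = -7/3 + 2*D)
(b + v(-6)) + R(-2)*(-72) = (-25 + (-7/3 + 2*(-6))) + 7*(-72) = (-25 + (-7/3 - 12)) - 504 = (-25 - 43/3) - 504 = -118/3 - 504 = -1630/3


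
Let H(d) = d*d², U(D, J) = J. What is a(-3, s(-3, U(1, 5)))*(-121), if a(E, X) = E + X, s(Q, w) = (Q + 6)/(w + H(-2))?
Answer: 484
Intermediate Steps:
H(d) = d³
s(Q, w) = (6 + Q)/(-8 + w) (s(Q, w) = (Q + 6)/(w + (-2)³) = (6 + Q)/(w - 8) = (6 + Q)/(-8 + w))
a(-3, s(-3, U(1, 5)))*(-121) = (-3 + (6 - 3)/(-8 + 5))*(-121) = (-3 + 3/(-3))*(-121) = (-3 - ⅓*3)*(-121) = (-3 - 1)*(-121) = -4*(-121) = 484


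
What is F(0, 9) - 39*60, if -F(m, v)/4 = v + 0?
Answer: -2376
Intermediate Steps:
F(m, v) = -4*v (F(m, v) = -4*(v + 0) = -4*v)
F(0, 9) - 39*60 = -4*9 - 39*60 = -36 - 2340 = -2376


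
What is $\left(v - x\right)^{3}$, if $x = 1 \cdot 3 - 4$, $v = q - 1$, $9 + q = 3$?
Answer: $-216$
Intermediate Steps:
$q = -6$ ($q = -9 + 3 = -6$)
$v = -7$ ($v = -6 - 1 = -7$)
$x = -1$ ($x = 3 - 4 = -1$)
$\left(v - x\right)^{3} = \left(-7 - -1\right)^{3} = \left(-7 + 1\right)^{3} = \left(-6\right)^{3} = -216$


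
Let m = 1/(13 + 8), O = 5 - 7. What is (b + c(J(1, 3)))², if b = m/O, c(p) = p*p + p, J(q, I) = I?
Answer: 253009/1764 ≈ 143.43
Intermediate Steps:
c(p) = p + p² (c(p) = p² + p = p + p²)
O = -2
m = 1/21 ≈ 0.047619
b = -1/42 (b = (1/21)/(-2) = (1/21)*(-½) = -1/42 ≈ -0.023810)
(b + c(J(1, 3)))² = (-1/42 + 3*(1 + 3))² = (-1/42 + 3*4)² = (-1/42 + 12)² = (503/42)² = 253009/1764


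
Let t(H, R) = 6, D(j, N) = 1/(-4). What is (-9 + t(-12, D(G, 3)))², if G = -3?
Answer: 9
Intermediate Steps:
D(j, N) = -¼
(-9 + t(-12, D(G, 3)))² = (-9 + 6)² = (-3)² = 9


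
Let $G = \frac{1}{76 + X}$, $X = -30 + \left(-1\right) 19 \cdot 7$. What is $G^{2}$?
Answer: $\frac{1}{7569} \approx 0.00013212$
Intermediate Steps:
$X = -163$ ($X = -30 - 133 = -163$)
$G = - \frac{1}{87}$ ($G = \frac{1}{76 - 163} = \frac{1}{-87} = - \frac{1}{87} \approx -0.011494$)
$G^{2} = \left(- \frac{1}{87}\right)^{2} = \frac{1}{7569}$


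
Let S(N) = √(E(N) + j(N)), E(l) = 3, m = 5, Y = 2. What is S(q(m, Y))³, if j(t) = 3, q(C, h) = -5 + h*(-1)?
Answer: 6*√6 ≈ 14.697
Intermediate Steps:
q(C, h) = -5 - h
S(N) = √6 (S(N) = √(3 + 3) = √6)
S(q(m, Y))³ = (√6)³ = 6*√6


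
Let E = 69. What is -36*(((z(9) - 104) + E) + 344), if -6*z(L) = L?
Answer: -11070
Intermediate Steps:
z(L) = -L/6
-36*(((z(9) - 104) + E) + 344) = -36*(((-⅙*9 - 104) + 69) + 344) = -36*(((-3/2 - 104) + 69) + 344) = -36*((-211/2 + 69) + 344) = -36*(-73/2 + 344) = -36*615/2 = -11070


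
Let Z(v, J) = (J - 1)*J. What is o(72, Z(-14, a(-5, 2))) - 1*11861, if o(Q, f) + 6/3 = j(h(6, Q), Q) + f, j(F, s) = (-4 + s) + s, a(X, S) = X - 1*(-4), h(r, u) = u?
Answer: -11721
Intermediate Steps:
a(X, S) = 4 + X (a(X, S) = X + 4 = 4 + X)
Z(v, J) = J*(-1 + J) (Z(v, J) = (-1 + J)*J = J*(-1 + J))
j(F, s) = -4 + 2*s
o(Q, f) = -6 + f + 2*Q (o(Q, f) = -2 + ((-4 + 2*Q) + f) = -2 + (-4 + f + 2*Q) = -6 + f + 2*Q)
o(72, Z(-14, a(-5, 2))) - 1*11861 = (-6 + (4 - 5)*(-1 + (4 - 5)) + 2*72) - 1*11861 = (-6 - (-1 - 1) + 144) - 11861 = (-6 - 1*(-2) + 144) - 11861 = (-6 + 2 + 144) - 11861 = 140 - 11861 = -11721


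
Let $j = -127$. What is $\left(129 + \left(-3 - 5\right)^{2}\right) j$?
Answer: $-24511$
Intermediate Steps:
$\left(129 + \left(-3 - 5\right)^{2}\right) j = \left(129 + \left(-3 - 5\right)^{2}\right) \left(-127\right) = \left(129 + \left(-8\right)^{2}\right) \left(-127\right) = \left(129 + 64\right) \left(-127\right) = 193 \left(-127\right) = -24511$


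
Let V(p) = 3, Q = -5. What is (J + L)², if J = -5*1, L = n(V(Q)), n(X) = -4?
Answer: 81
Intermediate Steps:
L = -4
J = -5
(J + L)² = (-5 - 4)² = (-9)² = 81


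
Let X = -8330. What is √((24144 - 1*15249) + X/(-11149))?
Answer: √1105743159065/11149 ≈ 94.317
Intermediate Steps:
√((24144 - 1*15249) + X/(-11149)) = √((24144 - 1*15249) - 8330/(-11149)) = √((24144 - 15249) - 8330*(-1/11149)) = √(8895 + 8330/11149) = √(99178685/11149) = √1105743159065/11149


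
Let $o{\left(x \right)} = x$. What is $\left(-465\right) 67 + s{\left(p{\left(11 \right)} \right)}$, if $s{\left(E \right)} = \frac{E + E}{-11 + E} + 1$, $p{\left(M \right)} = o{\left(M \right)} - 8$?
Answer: $- \frac{124619}{4} \approx -31155.0$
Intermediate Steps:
$p{\left(M \right)} = -8 + M$ ($p{\left(M \right)} = M - 8 = -8 + M$)
$s{\left(E \right)} = 1 + \frac{2 E}{-11 + E}$ ($s{\left(E \right)} = \frac{2 E}{-11 + E} + 1 = 1 + \frac{2 E}{-11 + E}$)
$\left(-465\right) 67 + s{\left(p{\left(11 \right)} \right)} = \left(-465\right) 67 + \frac{-11 + 3 \left(-8 + 11\right)}{-11 + \left(-8 + 11\right)} = -31155 + \frac{-11 + 3 \cdot 3}{-11 + 3} = -31155 + \frac{-11 + 9}{-8} = -31155 - - \frac{1}{4} = -31155 + \frac{1}{4} = - \frac{124619}{4}$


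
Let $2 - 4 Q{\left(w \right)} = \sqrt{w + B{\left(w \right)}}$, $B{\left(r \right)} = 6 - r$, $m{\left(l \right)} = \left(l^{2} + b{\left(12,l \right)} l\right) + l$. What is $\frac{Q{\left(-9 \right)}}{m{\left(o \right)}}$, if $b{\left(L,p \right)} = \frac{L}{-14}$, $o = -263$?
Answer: $\frac{7}{967840} - \frac{7 \sqrt{6}}{1935680} \approx -1.6255 \cdot 10^{-6}$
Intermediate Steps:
$b{\left(L,p \right)} = - \frac{L}{14}$ ($b{\left(L,p \right)} = L \left(- \frac{1}{14}\right) = - \frac{L}{14}$)
$m{\left(l \right)} = l^{2} + \frac{l}{7}$ ($m{\left(l \right)} = \left(l^{2} + \left(- \frac{1}{14}\right) 12 l\right) + l = \left(l^{2} - \frac{6 l}{7}\right) + l = l^{2} + \frac{l}{7}$)
$Q{\left(w \right)} = \frac{1}{2} - \frac{\sqrt{6}}{4}$ ($Q{\left(w \right)} = \frac{1}{2} - \frac{\sqrt{w - \left(-6 + w\right)}}{4} = \frac{1}{2} - \frac{\sqrt{6}}{4}$)
$\frac{Q{\left(-9 \right)}}{m{\left(o \right)}} = \frac{\frac{1}{2} - \frac{\sqrt{6}}{4}}{\left(-263\right) \left(\frac{1}{7} - 263\right)} = \frac{\frac{1}{2} - \frac{\sqrt{6}}{4}}{\left(-263\right) \left(- \frac{1840}{7}\right)} = \frac{\frac{1}{2} - \frac{\sqrt{6}}{4}}{\frac{483920}{7}} = \left(\frac{1}{2} - \frac{\sqrt{6}}{4}\right) \frac{7}{483920} = \frac{7}{967840} - \frac{7 \sqrt{6}}{1935680}$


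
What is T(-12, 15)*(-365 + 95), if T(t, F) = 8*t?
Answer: 25920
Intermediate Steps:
T(-12, 15)*(-365 + 95) = (8*(-12))*(-365 + 95) = -96*(-270) = 25920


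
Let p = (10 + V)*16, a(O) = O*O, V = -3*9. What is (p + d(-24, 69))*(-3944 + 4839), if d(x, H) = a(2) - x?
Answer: -218380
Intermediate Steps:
V = -27
a(O) = O²
p = -272 (p = (10 - 27)*16 = -17*16 = -272)
d(x, H) = 4 - x (d(x, H) = 2² - x = 4 - x)
(p + d(-24, 69))*(-3944 + 4839) = (-272 + (4 - 1*(-24)))*(-3944 + 4839) = (-272 + (4 + 24))*895 = (-272 + 28)*895 = -244*895 = -218380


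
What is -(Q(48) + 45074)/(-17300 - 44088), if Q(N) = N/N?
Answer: 45075/61388 ≈ 0.73426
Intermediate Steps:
Q(N) = 1
-(Q(48) + 45074)/(-17300 - 44088) = -(1 + 45074)/(-17300 - 44088) = -45075/(-61388) = -45075*(-1)/61388 = -1*(-45075/61388) = 45075/61388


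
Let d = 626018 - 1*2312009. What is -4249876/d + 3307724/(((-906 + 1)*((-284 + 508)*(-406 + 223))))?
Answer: 647768542747/248200355080 ≈ 2.6099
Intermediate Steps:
d = -1685991 (d = 626018 - 2312009 = -1685991)
-4249876/d + 3307724/(((-906 + 1)*((-284 + 508)*(-406 + 223)))) = -4249876/(-1685991) + 3307724/(((-906 + 1)*((-284 + 508)*(-406 + 223)))) = -4249876*(-1/1685991) + 3307724/((-202720*(-183))) = 4249876/1685991 + 3307724/((-905*(-40992))) = 4249876/1685991 + 3307724/37097760 = 4249876/1685991 + 3307724*(1/37097760) = 4249876/1685991 + 118133/1324920 = 647768542747/248200355080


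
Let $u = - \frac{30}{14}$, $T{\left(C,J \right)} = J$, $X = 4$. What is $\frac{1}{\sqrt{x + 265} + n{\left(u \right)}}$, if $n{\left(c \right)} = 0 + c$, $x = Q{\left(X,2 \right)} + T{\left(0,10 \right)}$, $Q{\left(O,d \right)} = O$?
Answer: $\frac{35}{4482} + \frac{49 \sqrt{31}}{4482} \approx 0.068679$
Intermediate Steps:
$u = - \frac{15}{7}$ ($u = \left(-30\right) \frac{1}{14} = - \frac{15}{7} \approx -2.1429$)
$x = 14$ ($x = 4 + 10 = 14$)
$n{\left(c \right)} = c$
$\frac{1}{\sqrt{x + 265} + n{\left(u \right)}} = \frac{1}{\sqrt{14 + 265} - \frac{15}{7}} = \frac{1}{\sqrt{279} - \frac{15}{7}} = \frac{1}{3 \sqrt{31} - \frac{15}{7}} = \frac{1}{- \frac{15}{7} + 3 \sqrt{31}}$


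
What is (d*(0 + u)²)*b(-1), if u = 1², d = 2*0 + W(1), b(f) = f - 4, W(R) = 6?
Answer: -30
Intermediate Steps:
b(f) = -4 + f
d = 6 (d = 2*0 + 6 = 0 + 6 = 6)
u = 1
(d*(0 + u)²)*b(-1) = (6*(0 + 1)²)*(-4 - 1) = (6*1²)*(-5) = (6*1)*(-5) = 6*(-5) = -30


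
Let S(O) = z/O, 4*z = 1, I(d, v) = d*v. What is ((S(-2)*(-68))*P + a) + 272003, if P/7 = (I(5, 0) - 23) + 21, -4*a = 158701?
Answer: 928835/4 ≈ 2.3221e+5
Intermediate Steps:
a = -158701/4 (a = -¼*158701 = -158701/4 ≈ -39675.)
z = ¼ (z = (¼)*1 = ¼ ≈ 0.25000)
P = -14 (P = 7*((5*0 - 23) + 21) = 7*((0 - 23) + 21) = 7*(-23 + 21) = 7*(-2) = -14)
S(O) = 1/(4*O)
((S(-2)*(-68))*P + a) + 272003 = ((((¼)/(-2))*(-68))*(-14) - 158701/4) + 272003 = ((((¼)*(-½))*(-68))*(-14) - 158701/4) + 272003 = (-⅛*(-68)*(-14) - 158701/4) + 272003 = ((17/2)*(-14) - 158701/4) + 272003 = (-119 - 158701/4) + 272003 = -159177/4 + 272003 = 928835/4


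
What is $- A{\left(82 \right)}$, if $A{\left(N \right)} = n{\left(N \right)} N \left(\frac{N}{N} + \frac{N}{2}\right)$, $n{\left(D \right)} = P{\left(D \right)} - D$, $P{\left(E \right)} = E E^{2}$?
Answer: $-1898628984$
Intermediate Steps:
$P{\left(E \right)} = E^{3}$
$n{\left(D \right)} = D^{3} - D$
$A{\left(N \right)} = N \left(1 + \frac{N}{2}\right) \left(N^{3} - N\right)$ ($A{\left(N \right)} = \left(N^{3} - N\right) N \left(\frac{N}{N} + \frac{N}{2}\right) = N \left(N^{3} - N\right) \left(1 + N \frac{1}{2}\right) = N \left(N^{3} - N\right) \left(1 + \frac{N}{2}\right) = N \left(1 + \frac{N}{2}\right) \left(N^{3} - N\right)$)
$- A{\left(82 \right)} = - \frac{82^{2} \left(-1 + 82^{2}\right) \left(2 + 82\right)}{2} = - \frac{6724 \left(-1 + 6724\right) 84}{2} = - \frac{6724 \cdot 6723 \cdot 84}{2} = \left(-1\right) 1898628984 = -1898628984$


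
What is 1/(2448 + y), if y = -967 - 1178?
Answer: 1/303 ≈ 0.0033003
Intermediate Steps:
y = -2145
1/(2448 + y) = 1/(2448 - 2145) = 1/303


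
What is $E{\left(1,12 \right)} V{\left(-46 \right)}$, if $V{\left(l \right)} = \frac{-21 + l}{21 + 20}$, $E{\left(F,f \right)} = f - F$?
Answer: $- \frac{737}{41} \approx -17.976$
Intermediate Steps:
$V{\left(l \right)} = - \frac{21}{41} + \frac{l}{41}$ ($V{\left(l \right)} = \frac{-21 + l}{41} = \left(-21 + l\right) \frac{1}{41} = - \frac{21}{41} + \frac{l}{41}$)
$E{\left(1,12 \right)} V{\left(-46 \right)} = \left(12 - 1\right) \left(- \frac{21}{41} + \frac{1}{41} \left(-46\right)\right) = \left(12 - 1\right) \left(- \frac{21}{41} - \frac{46}{41}\right) = 11 \left(- \frac{67}{41}\right) = - \frac{737}{41}$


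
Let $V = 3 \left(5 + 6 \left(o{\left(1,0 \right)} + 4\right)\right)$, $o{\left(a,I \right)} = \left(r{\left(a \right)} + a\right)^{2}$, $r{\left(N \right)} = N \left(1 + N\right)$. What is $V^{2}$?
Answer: $62001$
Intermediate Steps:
$o{\left(a,I \right)} = \left(a + a \left(1 + a\right)\right)^{2}$ ($o{\left(a,I \right)} = \left(a \left(1 + a\right) + a\right)^{2} = \left(a + a \left(1 + a\right)\right)^{2}$)
$V = 249$ ($V = 3 \left(5 + 6 \left(1^{2} \left(2 + 1\right)^{2} + 4\right)\right) = 3 \left(5 + 6 \left(1 \cdot 3^{2} + 4\right)\right) = 3 \left(5 + 6 \left(1 \cdot 9 + 4\right)\right) = 3 \left(5 + 6 \left(9 + 4\right)\right) = 3 \left(5 + 6 \cdot 13\right) = 3 \left(5 + 78\right) = 3 \cdot 83 = 249$)
$V^{2} = 249^{2} = 62001$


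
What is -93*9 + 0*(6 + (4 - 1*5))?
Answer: -837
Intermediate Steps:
-93*9 + 0*(6 + (4 - 1*5)) = -837 + 0*(6 + (4 - 5)) = -837 + 0*(6 - 1) = -837 + 0*5 = -837 + 0 = -837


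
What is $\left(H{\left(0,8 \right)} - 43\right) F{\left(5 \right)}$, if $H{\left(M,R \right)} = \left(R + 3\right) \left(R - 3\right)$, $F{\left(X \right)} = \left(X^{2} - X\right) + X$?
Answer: $300$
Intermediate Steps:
$F{\left(X \right)} = X^{2}$
$H{\left(M,R \right)} = \left(-3 + R\right) \left(3 + R\right)$ ($H{\left(M,R \right)} = \left(3 + R\right) \left(-3 + R\right) = \left(-3 + R\right) \left(3 + R\right)$)
$\left(H{\left(0,8 \right)} - 43\right) F{\left(5 \right)} = \left(\left(-9 + 8^{2}\right) - 43\right) 5^{2} = \left(\left(-9 + 64\right) - 43\right) 25 = \left(55 - 43\right) 25 = 12 \cdot 25 = 300$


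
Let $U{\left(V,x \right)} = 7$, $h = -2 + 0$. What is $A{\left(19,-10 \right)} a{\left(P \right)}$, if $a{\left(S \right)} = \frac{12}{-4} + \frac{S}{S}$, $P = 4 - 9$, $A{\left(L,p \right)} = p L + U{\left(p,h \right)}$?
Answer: $366$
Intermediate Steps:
$h = -2$
$A{\left(L,p \right)} = 7 + L p$ ($A{\left(L,p \right)} = p L + 7 = L p + 7 = 7 + L p$)
$P = -5$
$a{\left(S \right)} = -2$ ($a{\left(S \right)} = 12 \left(- \frac{1}{4}\right) + 1 = -3 + 1 = -2$)
$A{\left(19,-10 \right)} a{\left(P \right)} = \left(7 + 19 \left(-10\right)\right) \left(-2\right) = \left(7 - 190\right) \left(-2\right) = \left(-183\right) \left(-2\right) = 366$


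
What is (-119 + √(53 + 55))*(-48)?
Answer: 5712 - 288*√3 ≈ 5213.2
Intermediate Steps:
(-119 + √(53 + 55))*(-48) = (-119 + √108)*(-48) = (-119 + 6*√3)*(-48) = 5712 - 288*√3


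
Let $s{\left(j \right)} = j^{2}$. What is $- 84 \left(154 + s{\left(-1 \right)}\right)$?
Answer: $-13020$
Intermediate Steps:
$- 84 \left(154 + s{\left(-1 \right)}\right) = - 84 \left(154 + \left(-1\right)^{2}\right) = - 84 \left(154 + 1\right) = \left(-84\right) 155 = -13020$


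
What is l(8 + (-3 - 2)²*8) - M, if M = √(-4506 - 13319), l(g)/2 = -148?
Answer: -296 - 5*I*√713 ≈ -296.0 - 133.51*I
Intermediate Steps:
l(g) = -296 (l(g) = 2*(-148) = -296)
M = 5*I*√713 (M = √(-17825) = 5*I*√713 ≈ 133.51*I)
l(8 + (-3 - 2)²*8) - M = -296 - 5*I*√713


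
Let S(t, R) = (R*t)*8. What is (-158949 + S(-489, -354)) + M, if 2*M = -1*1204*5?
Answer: 1222889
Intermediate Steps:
M = -3010 (M = (-1*1204*5)/2 = (-1204*5)/2 = (½)*(-6020) = -3010)
S(t, R) = 8*R*t
(-158949 + S(-489, -354)) + M = (-158949 + 8*(-354)*(-489)) - 3010 = (-158949 + 1384848) - 3010 = 1225899 - 3010 = 1222889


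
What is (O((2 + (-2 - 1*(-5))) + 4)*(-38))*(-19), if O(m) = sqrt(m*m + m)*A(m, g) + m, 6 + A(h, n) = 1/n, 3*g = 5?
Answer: 6498 - 58482*sqrt(10)/5 ≈ -30489.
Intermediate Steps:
g = 5/3 (g = (1/3)*5 = 5/3 ≈ 1.6667)
A(h, n) = -6 + 1/n
O(m) = m - 27*sqrt(m + m**2)/5 (O(m) = sqrt(m*m + m)*(-6 + 1/(5/3)) + m = sqrt(m**2 + m)*(-6 + 3/5) + m = sqrt(m + m**2)*(-27/5) + m = -27*sqrt(m + m**2)/5 + m = m - 27*sqrt(m + m**2)/5)
(O((2 + (-2 - 1*(-5))) + 4)*(-38))*(-19) = ((((2 + (-2 - 1*(-5))) + 4) - 27*sqrt(1 + ((2 + (-2 - 1*(-5))) + 4))*sqrt((2 + (-2 - 1*(-5))) + 4)/5)*(-38))*(-19) = ((((2 + (-2 + 5)) + 4) - 27*sqrt(1 + ((2 + (-2 + 5)) + 4))*sqrt((2 + (-2 + 5)) + 4)/5)*(-38))*(-19) = ((((2 + 3) + 4) - 27*sqrt(1 + ((2 + 3) + 4))*sqrt((2 + 3) + 4)/5)*(-38))*(-19) = (((5 + 4) - 27*sqrt(1 + (5 + 4))*sqrt(5 + 4)/5)*(-38))*(-19) = ((9 - 27*3*sqrt(1 + 9)/5)*(-38))*(-19) = ((9 - 27*3*sqrt(10)/5)*(-38))*(-19) = ((9 - 81*sqrt(10)/5)*(-38))*(-19) = (-342 + 3078*sqrt(10)/5)*(-19) = 6498 - 58482*sqrt(10)/5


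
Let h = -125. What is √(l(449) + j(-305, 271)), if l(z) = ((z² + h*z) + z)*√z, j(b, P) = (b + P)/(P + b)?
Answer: √(1 + 145925*√449) ≈ 1758.4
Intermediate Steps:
j(b, P) = 1 (j(b, P) = (P + b)/(P + b) = 1)
l(z) = √z*(z² - 124*z) (l(z) = ((z² - 125*z) + z)*√z = (z² - 124*z)*√z = √z*(z² - 124*z))
√(l(449) + j(-305, 271)) = √(449^(3/2)*(-124 + 449) + 1) = √((449*√449)*325 + 1) = √(145925*√449 + 1) = √(1 + 145925*√449)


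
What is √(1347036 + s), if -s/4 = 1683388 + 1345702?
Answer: 2*I*√2692331 ≈ 3281.7*I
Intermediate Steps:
s = -12116360 (s = -4*(1683388 + 1345702) = -4*3029090 = -12116360)
√(1347036 + s) = √(1347036 - 12116360) = √(-10769324) = 2*I*√2692331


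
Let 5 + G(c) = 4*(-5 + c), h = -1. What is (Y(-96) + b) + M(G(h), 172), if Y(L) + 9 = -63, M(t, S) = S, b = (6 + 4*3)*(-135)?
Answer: -2330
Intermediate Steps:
G(c) = -25 + 4*c (G(c) = -5 + 4*(-5 + c) = -5 + (-20 + 4*c) = -25 + 4*c)
b = -2430 (b = (6 + 12)*(-135) = 18*(-135) = -2430)
Y(L) = -72 (Y(L) = -9 - 63 = -72)
(Y(-96) + b) + M(G(h), 172) = (-72 - 2430) + 172 = -2502 + 172 = -2330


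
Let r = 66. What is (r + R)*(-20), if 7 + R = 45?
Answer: -2080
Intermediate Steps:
R = 38 (R = -7 + 45 = 38)
(r + R)*(-20) = (66 + 38)*(-20) = 104*(-20) = -2080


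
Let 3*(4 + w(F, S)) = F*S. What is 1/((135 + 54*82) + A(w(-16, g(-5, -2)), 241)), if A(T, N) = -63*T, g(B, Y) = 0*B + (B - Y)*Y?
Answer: 1/6831 ≈ 0.00014639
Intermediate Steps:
g(B, Y) = Y*(B - Y) (g(B, Y) = 0 + Y*(B - Y) = Y*(B - Y))
w(F, S) = -4 + F*S/3 (w(F, S) = -4 + (F*S)/3 = -4 + F*S/3)
1/((135 + 54*82) + A(w(-16, g(-5, -2)), 241)) = 1/((135 + 54*82) - 63*(-4 + (1/3)*(-16)*(-2*(-5 - 1*(-2))))) = 1/((135 + 4428) - 63*(-4 + (1/3)*(-16)*(-2*(-5 + 2)))) = 1/(4563 - 63*(-4 + (1/3)*(-16)*(-2*(-3)))) = 1/(4563 - 63*(-4 + (1/3)*(-16)*6)) = 1/(4563 - 63*(-4 - 32)) = 1/(4563 - 63*(-36)) = 1/(4563 + 2268) = 1/6831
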